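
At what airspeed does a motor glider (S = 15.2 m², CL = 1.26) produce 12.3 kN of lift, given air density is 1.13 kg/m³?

L = ½ρv²S·CL ⇒ v = √(2L/(ρ·S·CL))
v = √(2 × 12300 / (1.13 × 15.2 × 1.26)) = √1137 = 33.7 m/s

v = 33.7 m/s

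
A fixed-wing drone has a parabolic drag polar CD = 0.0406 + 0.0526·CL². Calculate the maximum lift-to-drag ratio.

For CD = CD0 + K·CL², (L/D)max occurs at CL* = √(CD0/K) and equals 1/(2√(K·CD0)).
(L/D)max = 1/(2√(0.0526 × 0.0406)) = 1/(2 × 0.04621) = 10.8

(L/D)max = 10.8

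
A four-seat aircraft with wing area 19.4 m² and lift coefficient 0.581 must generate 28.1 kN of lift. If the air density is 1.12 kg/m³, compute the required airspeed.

L = ½ρv²S·CL ⇒ v = √(2L/(ρ·S·CL))
v = √(2 × 28100 / (1.12 × 19.4 × 0.581)) = √4452 = 66.7 m/s

v = 66.7 m/s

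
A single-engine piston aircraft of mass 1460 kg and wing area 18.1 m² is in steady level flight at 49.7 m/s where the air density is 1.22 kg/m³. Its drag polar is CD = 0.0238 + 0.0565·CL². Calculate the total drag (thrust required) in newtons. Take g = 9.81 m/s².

D = 1070 N

Level flight ⇒ L = W = m·g = 1460 × 9.81 = 14323 N.
q = ½ρv² = ½ × 1.22 × 49.7² = 1507 Pa.
Required CL = L/(qS) = 14323/(1507·18.1) = 0.5252.
CD = 0.0238 + 0.0565 × 0.5252² = 0.03938.
D = q·S·CD = 1507 × 18.1 × 0.03938 = 1074 N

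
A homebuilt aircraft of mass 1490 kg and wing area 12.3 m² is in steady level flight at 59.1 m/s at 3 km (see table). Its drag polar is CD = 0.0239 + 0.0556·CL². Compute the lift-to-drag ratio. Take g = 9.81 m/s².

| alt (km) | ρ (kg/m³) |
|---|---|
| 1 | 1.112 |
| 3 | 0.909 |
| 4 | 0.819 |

At 3 km, from the table: ρ = 0.909 kg/m³.
Weight W = mg = 1490 × 9.81 = 14617 N; in level flight L = W.
q = ½ρv² = ½ × 0.909 × 59.1² = 1587 Pa.
Required CL = L/(qS) = 14617/(1587·12.3) = 0.7486.
CD = 0.0239 + 0.0556 × 0.7486² = 0.05506.
L/D = CL/CD = 0.7486 / 0.05506 = 13.6

L/D = 13.6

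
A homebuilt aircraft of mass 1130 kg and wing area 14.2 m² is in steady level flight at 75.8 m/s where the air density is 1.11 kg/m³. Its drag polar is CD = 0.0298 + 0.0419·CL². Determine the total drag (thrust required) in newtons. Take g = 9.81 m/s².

In steady level flight, lift balances weight: W = mg = 1130 × 9.81 = 11085 N.
q = ½ρv² = ½ × 1.11 × 75.8² = 3189 Pa.
Required CL = L/(qS) = 11085/(3189·14.2) = 0.2448.
CD = 0.0298 + 0.0419 × 0.2448² = 0.03231.
D = q·S·CD = 3189 × 14.2 × 0.03231 = 1463 N

D = 1460 N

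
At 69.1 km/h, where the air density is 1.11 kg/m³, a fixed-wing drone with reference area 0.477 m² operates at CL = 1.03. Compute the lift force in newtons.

L = 100 N

Convert speed: v = 69.1 km/h ÷ 3.6 = 19.19 m/s.
L = ½ρv²S·CL = ½ × 1.11 × 19.19² × 0.477 × 1.03 = 100 N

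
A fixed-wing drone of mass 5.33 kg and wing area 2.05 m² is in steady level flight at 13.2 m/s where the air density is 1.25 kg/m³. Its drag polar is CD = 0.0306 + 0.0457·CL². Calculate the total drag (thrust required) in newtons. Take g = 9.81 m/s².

D = 7.39 N

Level flight ⇒ L = W = m·g = 5.33 × 9.81 = 52.287 N.
q = ½ρv² = ½ × 1.25 × 13.2² = 108.9 Pa.
CL = W/(q·S) = 52.287 / (108.9 × 2.05) = 0.2342.
CD = 0.0306 + 0.0457 × 0.2342² = 0.03311.
D = q·S·CD = 108.9 × 2.05 × 0.03311 = 7.391 N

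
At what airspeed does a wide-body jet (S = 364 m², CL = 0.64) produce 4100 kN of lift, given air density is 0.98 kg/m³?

v = 190 m/s

L = ½ρv²S·CL ⇒ v = √(2L/(ρ·S·CL))
v = √(2 × 4.1×10^6 / (0.98 × 364 × 0.64)) = √35920 = 190 m/s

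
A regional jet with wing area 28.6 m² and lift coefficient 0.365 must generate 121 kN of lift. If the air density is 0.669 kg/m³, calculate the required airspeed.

L = ½ρv²S·CL ⇒ v = √(2L/(ρ·S·CL))
v = √(2 × 1.21×10^5 / (0.669 × 28.6 × 0.365)) = √34650 = 186 m/s

v = 186 m/s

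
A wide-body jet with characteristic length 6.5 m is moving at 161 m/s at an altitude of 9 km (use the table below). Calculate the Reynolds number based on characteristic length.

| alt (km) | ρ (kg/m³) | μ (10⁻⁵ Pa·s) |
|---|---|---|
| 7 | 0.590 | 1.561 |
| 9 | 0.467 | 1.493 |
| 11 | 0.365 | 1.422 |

At 9 km, from the table: ρ = 0.467 kg/m³, μ = 1.493×10⁻⁵ Pa·s.
Re = ρ·v·c/μ = 0.467 × 161 × 6.5 / (1.493×10⁻⁵) = 3.27×10^7

Re = 3.27×10^7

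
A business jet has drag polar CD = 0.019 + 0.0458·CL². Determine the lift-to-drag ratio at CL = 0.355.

L/D = 14.3

CD = 0.019 + 0.0458 × 0.355² = 0.02477
L/D = CL/CD = 0.355 / 0.02477 = 14.3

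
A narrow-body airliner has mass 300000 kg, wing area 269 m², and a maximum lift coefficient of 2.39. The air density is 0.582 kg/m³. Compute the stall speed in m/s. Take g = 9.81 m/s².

Weight W = mg = 300000 × 9.81 = 2.943×10^6 N.
From L = ½ρV²S·CL,max = W: V_stall = √(2W/(ρSCL,max)) = √(2·2.943×10^6/(0.582·269·2.39))
V_stall = √15730 = 125 m/s

V_stall = 125 m/s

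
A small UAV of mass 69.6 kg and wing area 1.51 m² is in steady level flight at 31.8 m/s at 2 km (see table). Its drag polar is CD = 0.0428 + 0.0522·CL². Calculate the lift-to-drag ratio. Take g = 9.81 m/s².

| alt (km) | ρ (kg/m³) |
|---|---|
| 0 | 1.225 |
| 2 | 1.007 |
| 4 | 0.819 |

At 2 km, from the table: ρ = 1.007 kg/m³.
Weight W = mg = 69.6 × 9.81 = 682.78 N; in level flight L = W.
q = ½ρv² = ½ × 1.007 × 31.8² = 509.2 Pa.
CL = 2W/(ρv²S) = 2×682.78/(1.007×31.8²×1.51) = 0.8881.
CD = 0.0428 + 0.0522 × 0.8881² = 0.08397.
L/D = CL/CD = 0.8881 / 0.08397 = 10.6

L/D = 10.6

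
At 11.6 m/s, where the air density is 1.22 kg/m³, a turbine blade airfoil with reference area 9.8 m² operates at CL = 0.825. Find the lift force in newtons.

Dynamic pressure q = ½ρv² = ½ × 1.22 × 11.6² = 82.08 Pa.
L = q·S·CL = 82.08 × 9.8 × 0.825 = 664 N

L = 664 N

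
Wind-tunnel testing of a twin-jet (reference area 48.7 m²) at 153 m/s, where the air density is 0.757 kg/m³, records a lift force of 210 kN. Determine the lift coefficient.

CL = 0.487

From L = ½ρv²S·CL, rearranging gives CL = 2L/(ρv²S).
CL = 2 × 2.1×10^5 / (0.757 × 153² × 48.7) = 0.487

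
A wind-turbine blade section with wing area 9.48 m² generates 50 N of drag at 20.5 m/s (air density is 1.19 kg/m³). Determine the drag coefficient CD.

From D = ½ρv²S·CD, rearranging gives CD = 2D/(ρv²S).
CD = 2 × 50 / (1.19 × 20.5² × 9.48) = 0.0211

CD = 0.0211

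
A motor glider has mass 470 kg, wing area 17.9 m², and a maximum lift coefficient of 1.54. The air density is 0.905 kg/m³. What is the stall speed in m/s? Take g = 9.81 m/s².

V_stall = 19.2 m/s

At stall, lift equals weight: L = W = m·g = 470 × 9.81 = 4611 N.
V_stall = √(2W/(ρ·S·CL,max)) = √(2 × 4611 / (0.905 × 17.9 × 1.54))
V_stall = √369.6 = 19.2 m/s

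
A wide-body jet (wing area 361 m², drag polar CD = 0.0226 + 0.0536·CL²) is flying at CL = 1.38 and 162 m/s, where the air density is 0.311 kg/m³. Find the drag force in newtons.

CD = 0.0226 + 0.0536 × 1.38² = 0.1247
D = ½ρv²S·CD = ½ × 0.311 × 162² × 361 × 0.1247 = 1.84×10^5 N

D = 1.84×10^5 N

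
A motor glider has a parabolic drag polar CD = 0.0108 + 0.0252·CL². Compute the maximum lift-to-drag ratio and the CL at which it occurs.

(L/D)max = 30.3, at CL = 0.655

For CD = CD0 + K·CL², (L/D)max occurs at CL* = √(CD0/K) and equals 1/(2√(K·CD0)).
(L/D)max = 1/(2√(0.0252 × 0.0108)) = 1/(2 × 0.0165) = 30.3
CL* = √(0.0108/0.0252) = 0.655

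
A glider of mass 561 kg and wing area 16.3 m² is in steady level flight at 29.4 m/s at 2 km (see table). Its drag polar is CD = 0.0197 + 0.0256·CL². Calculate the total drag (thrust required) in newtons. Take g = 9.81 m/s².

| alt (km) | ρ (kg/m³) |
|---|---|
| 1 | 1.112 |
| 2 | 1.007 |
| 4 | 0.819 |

At 2 km, from the table: ρ = 1.007 kg/m³.
In steady level flight, lift balances weight: W = mg = 561 × 9.81 = 5503.4 N.
Dynamic pressure q = 0.5 × 1.007 × 29.4² = 435.2 Pa.
CL = W/(q·S) = 5503.4 / (435.2 × 16.3) = 0.7758.
CD = 0.0197 + 0.0256 × 0.7758² = 0.03511.
D = q·S·CD = 435.2 × 16.3 × 0.03511 = 249 N

D = 249 N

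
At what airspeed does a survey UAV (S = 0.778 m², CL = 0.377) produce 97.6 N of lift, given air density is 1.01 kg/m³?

v = 25.7 m/s

L = ½ρv²S·CL ⇒ v = √(2L/(ρ·S·CL))
v = √(2 × 97.6 / (1.01 × 0.778 × 0.377)) = √658.9 = 25.7 m/s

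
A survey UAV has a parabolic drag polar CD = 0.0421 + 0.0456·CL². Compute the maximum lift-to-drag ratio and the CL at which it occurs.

For CD = CD0 + K·CL², (L/D)max occurs at CL* = √(CD0/K) and equals 1/(2√(K·CD0)).
(L/D)max = 1/(2√(0.0456 × 0.0421)) = 1/(2 × 0.04382) = 11.4
CL* = √(0.0421/0.0456) = 0.961

(L/D)max = 11.4, at CL = 0.961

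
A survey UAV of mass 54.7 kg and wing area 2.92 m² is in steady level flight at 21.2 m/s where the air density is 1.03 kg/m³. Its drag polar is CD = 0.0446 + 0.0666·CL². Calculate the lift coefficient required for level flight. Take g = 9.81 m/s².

CL = 0.794

In steady level flight, lift balances weight: W = mg = 54.7 × 9.81 = 536.61 N.
Dynamic pressure q = 0.5 × 1.03 × 21.2² = 231.5 Pa.
Required CL = L/(qS) = 536.61/(231.5·2.92) = 0.794.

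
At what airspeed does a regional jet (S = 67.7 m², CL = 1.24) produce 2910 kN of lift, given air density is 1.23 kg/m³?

v = 237 m/s

L = ½ρv²S·CL ⇒ v = √(2L/(ρ·S·CL))
v = √(2 × 2.91×10^6 / (1.23 × 67.7 × 1.24)) = √56360 = 237 m/s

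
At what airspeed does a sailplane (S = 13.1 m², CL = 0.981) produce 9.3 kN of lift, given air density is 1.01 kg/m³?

v = 37.9 m/s

L = ½ρv²S·CL ⇒ v = √(2L/(ρ·S·CL))
v = √(2 × 9300 / (1.01 × 13.1 × 0.981)) = √1433 = 37.9 m/s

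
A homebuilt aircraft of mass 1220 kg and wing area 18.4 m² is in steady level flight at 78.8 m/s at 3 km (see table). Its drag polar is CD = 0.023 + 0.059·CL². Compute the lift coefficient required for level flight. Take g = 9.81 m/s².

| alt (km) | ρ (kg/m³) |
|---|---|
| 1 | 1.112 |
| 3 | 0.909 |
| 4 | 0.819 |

At 3 km, from the table: ρ = 0.909 kg/m³.
Level flight ⇒ L = W = m·g = 1220 × 9.81 = 11968 N.
q = ½ρv² = ½ × 0.909 × 78.8² = 2822 Pa.
Required CL = L/(qS) = 11968/(2822·18.4) = 0.2305.

CL = 0.23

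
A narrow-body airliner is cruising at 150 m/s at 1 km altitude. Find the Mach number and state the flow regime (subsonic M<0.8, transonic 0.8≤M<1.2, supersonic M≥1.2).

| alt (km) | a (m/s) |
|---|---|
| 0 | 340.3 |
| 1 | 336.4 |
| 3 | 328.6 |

M = 0.446 (subsonic)

At 1 km, from the table: a = 336.4 m/s.
M = v/a = 150 / 336.4 = 0.446
M = 0.446 → subsonic.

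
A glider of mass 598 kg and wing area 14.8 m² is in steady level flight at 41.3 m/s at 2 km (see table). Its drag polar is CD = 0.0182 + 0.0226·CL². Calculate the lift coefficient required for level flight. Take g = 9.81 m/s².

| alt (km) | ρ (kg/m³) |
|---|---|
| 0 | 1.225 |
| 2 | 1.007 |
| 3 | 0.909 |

At 2 km, from the table: ρ = 1.007 kg/m³.
Weight W = mg = 598 × 9.81 = 5866.4 N; in level flight L = W.
Dynamic pressure q = 0.5 × 1.007 × 41.3² = 858.8 Pa.
Required CL = L/(qS) = 5866.4/(858.8·14.8) = 0.4615.

CL = 0.462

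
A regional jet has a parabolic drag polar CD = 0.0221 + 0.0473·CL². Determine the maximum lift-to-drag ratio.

(L/D)max = 15.5

For CD = CD0 + K·CL², (L/D)max occurs at CL* = √(CD0/K) and equals 1/(2√(K·CD0)).
(L/D)max = 1/(2√(0.0473 × 0.0221)) = 1/(2 × 0.03233) = 15.5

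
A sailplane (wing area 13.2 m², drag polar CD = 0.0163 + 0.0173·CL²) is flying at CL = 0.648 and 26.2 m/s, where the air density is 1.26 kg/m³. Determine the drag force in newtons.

D = 135 N

CD = 0.0163 + 0.0173 × 0.648² = 0.02356
D = ½ρv²S·CD = ½ × 1.26 × 26.2² × 13.2 × 0.02356 = 135 N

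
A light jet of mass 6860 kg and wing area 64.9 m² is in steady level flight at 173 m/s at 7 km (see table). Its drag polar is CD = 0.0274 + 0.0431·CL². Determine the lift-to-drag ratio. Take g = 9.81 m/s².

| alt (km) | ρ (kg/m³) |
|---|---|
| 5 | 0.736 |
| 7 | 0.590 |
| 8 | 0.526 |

At 7 km, from the table: ρ = 0.590 kg/m³.
Level flight ⇒ L = W = m·g = 6860 × 9.81 = 67297 N.
q = ½ρv² = ½ × 0.59 × 173² = 8829 Pa.
CL = W/(q·S) = 67297 / (8829 × 64.9) = 0.1174.
CD = 0.0274 + 0.0431 × 0.1174² = 0.02799.
L/D = CL/CD = 0.1174 / 0.02799 = 4.2

L/D = 4.2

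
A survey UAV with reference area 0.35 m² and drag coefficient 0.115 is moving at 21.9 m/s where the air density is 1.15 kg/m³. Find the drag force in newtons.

Dynamic pressure q = ½ρv² = ½ × 1.15 × 21.9² = 275.8 Pa.
D = q·S·CD = 275.8 × 0.35 × 0.115 = 11.1 N

D = 11.1 N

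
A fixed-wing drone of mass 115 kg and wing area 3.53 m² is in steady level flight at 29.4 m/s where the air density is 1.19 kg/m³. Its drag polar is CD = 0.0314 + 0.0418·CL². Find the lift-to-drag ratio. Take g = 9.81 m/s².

L/D = 13.1

Weight W = mg = 115 × 9.81 = 1128.2 N; in level flight L = W.
Dynamic pressure q = 0.5 × 1.19 × 29.4² = 514.3 Pa.
Required CL = L/(qS) = 1128.2/(514.3·3.53) = 0.6214.
CD = 0.0314 + 0.0418 × 0.6214² = 0.04754.
L/D = CL/CD = 0.6214 / 0.04754 = 13.1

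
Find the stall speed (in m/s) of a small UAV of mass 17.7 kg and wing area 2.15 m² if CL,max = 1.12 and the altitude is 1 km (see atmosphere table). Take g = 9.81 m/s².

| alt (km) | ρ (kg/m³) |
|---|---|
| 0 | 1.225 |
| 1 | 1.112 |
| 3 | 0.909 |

V_stall = 11.4 m/s

At 1 km, from the table: ρ = 1.112 kg/m³.
Stall occurs when L = W at CL,max. W = mg = 17.7 × 9.81 = 173.6 N.
From L = ½ρV²S·CL,max = W: V_stall = √(2W/(ρSCL,max)) = √(2·173.6/(1.112·2.15·1.12))
V_stall = √129.7 = 11.4 m/s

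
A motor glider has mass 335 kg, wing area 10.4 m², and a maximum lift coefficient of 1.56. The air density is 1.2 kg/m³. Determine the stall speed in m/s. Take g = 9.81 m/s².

V_stall = 18.4 m/s

At stall, lift equals weight: L = W = m·g = 335 × 9.81 = 3286 N.
From L = ½ρV²S·CL,max = W: V_stall = √(2W/(ρSCL,max)) = √(2·3286/(1.2·10.4·1.56))
V_stall = √337.6 = 18.4 m/s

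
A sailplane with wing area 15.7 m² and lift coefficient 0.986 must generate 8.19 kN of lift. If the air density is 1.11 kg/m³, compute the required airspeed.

L = ½ρv²S·CL ⇒ v = √(2L/(ρ·S·CL))
v = √(2 × 8190 / (1.11 × 15.7 × 0.986)) = √953.3 = 30.9 m/s

v = 30.9 m/s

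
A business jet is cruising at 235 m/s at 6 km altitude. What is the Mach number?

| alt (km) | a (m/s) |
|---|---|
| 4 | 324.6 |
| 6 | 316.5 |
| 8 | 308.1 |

At 6 km, from the table: a = 316.5 m/s.
M = v/a = 235 / 316.5 = 0.742

M = 0.742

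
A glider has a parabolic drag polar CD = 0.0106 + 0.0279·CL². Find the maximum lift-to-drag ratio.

For CD = CD0 + K·CL², (L/D)max occurs at CL* = √(CD0/K) and equals 1/(2√(K·CD0)).
(L/D)max = 1/(2√(0.0279 × 0.0106)) = 1/(2 × 0.0172) = 29.1

(L/D)max = 29.1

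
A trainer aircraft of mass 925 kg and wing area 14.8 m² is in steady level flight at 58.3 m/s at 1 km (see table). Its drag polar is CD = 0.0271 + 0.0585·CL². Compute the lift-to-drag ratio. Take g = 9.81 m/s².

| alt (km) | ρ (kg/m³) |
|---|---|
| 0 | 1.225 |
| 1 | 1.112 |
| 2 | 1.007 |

At 1 km, from the table: ρ = 1.112 kg/m³.
Level flight ⇒ L = W = m·g = 925 × 9.81 = 9074.2 N.
q = ½ρv² = ½ × 1.112 × 58.3² = 1890 Pa.
Required CL = L/(qS) = 9074.2/(1890·14.8) = 0.3244.
CD = 0.0271 + 0.0585 × 0.3244² = 0.03326.
L/D = CL/CD = 0.3244 / 0.03326 = 9.76

L/D = 9.76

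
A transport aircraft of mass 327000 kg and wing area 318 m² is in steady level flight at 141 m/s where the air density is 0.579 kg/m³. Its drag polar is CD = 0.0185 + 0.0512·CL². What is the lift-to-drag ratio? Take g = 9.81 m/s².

L/D = 9.97

In steady level flight, lift balances weight: W = mg = 327000 × 9.81 = 3.2079×10^6 N.
Dynamic pressure q = 0.5 × 0.579 × 141² = 5756 Pa.
CL = 2W/(ρv²S) = 2×3.2079×10^6/(0.579×141²×318) = 1.753.
CD = 0.0185 + 0.0512 × 1.753² = 0.1758.
L/D = CL/CD = 1.753 / 0.1758 = 9.97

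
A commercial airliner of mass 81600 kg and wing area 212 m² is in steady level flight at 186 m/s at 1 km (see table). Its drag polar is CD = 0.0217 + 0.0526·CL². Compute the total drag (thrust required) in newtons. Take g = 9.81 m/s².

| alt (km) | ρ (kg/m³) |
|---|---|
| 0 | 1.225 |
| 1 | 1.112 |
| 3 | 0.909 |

D = 96800 N

At 1 km, from the table: ρ = 1.112 kg/m³.
Weight W = mg = 81600 × 9.81 = 8.005×10^5 N; in level flight L = W.
Dynamic pressure q = 0.5 × 1.112 × 186² = 19240 Pa.
Required CL = L/(qS) = 8.005×10^5/(19240·212) = 0.1963.
CD = 0.0217 + 0.0526 × 0.1963² = 0.02373.
D = q·S·CD = 19240 × 212 × 0.02373 = 96760 N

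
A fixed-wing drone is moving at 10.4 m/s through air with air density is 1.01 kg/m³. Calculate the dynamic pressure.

q = 54.6 Pa

q = ½ρv² = ½ × 1.01 × 10.4² = 54.6 Pa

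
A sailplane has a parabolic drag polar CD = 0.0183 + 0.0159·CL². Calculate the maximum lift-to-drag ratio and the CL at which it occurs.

For CD = CD0 + K·CL², (L/D)max occurs at CL* = √(CD0/K) and equals 1/(2√(K·CD0)).
(L/D)max = 1/(2√(0.0159 × 0.0183)) = 1/(2 × 0.01706) = 29.3
CL* = √(0.0183/0.0159) = 1.07

(L/D)max = 29.3, at CL = 1.07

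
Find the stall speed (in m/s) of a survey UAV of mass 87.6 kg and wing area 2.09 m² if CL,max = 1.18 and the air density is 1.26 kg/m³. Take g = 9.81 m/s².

At stall, lift equals weight: L = W = m·g = 87.6 × 9.81 = 859.4 N.
From L = ½ρV²S·CL,max = W: V_stall = √(2W/(ρSCL,max)) = √(2·859.4/(1.26·2.09·1.18))
V_stall = √553.1 = 23.5 m/s

V_stall = 23.5 m/s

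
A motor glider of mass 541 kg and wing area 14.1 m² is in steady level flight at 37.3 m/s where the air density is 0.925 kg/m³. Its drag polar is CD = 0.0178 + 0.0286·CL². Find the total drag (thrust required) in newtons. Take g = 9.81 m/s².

D = 250 N

Weight W = mg = 541 × 9.81 = 5307.2 N; in level flight L = W.
Dynamic pressure q = 0.5 × 0.925 × 37.3² = 643.5 Pa.
CL = W/(q·S) = 5307.2 / (643.5 × 14.1) = 0.5849.
CD = 0.0178 + 0.0286 × 0.5849² = 0.02759.
D = q·S·CD = 643.5 × 14.1 × 0.02759 = 250.3 N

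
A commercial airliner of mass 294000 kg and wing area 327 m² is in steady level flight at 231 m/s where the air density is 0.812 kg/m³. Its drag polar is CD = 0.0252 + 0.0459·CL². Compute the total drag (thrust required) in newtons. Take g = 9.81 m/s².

D = 2.32×10^5 N

Level flight ⇒ L = W = m·g = 294000 × 9.81 = 2.8841×10^6 N.
q = ½ρv² = ½ × 0.812 × 231² = 21660 Pa.
CL = 2W/(ρv²S) = 2×2.8841×10^6/(0.812×231²×327) = 0.4071.
CD = 0.0252 + 0.0459 × 0.4071² = 0.03281.
D = q·S·CD = 21660 × 327 × 0.03281 = 2.324×10^5 N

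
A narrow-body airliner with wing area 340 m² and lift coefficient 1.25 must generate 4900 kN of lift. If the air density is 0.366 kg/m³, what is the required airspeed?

v = 251 m/s

L = ½ρv²S·CL ⇒ v = √(2L/(ρ·S·CL))
v = √(2 × 4.9×10^6 / (0.366 × 340 × 1.25)) = √63000 = 251 m/s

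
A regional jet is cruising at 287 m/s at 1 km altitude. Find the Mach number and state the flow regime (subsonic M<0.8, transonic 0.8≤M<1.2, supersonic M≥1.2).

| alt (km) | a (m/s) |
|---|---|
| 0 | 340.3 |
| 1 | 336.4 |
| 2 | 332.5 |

At 1 km, from the table: a = 336.4 m/s.
M = v/a = 287 / 336.4 = 0.853
M = 0.853 → transonic.

M = 0.853 (transonic)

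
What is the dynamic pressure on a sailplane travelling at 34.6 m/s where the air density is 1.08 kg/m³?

q = 646 Pa

q = ½ρv² = ½ × 1.08 × 34.6² = 646 Pa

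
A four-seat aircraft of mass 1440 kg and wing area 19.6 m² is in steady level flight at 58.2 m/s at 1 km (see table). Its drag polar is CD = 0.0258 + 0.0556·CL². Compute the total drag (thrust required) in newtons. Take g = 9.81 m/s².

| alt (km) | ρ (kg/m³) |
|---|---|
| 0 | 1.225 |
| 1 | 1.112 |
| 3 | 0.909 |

At 1 km, from the table: ρ = 1.112 kg/m³.
Level flight ⇒ L = W = m·g = 1440 × 9.81 = 14126 N.
Dynamic pressure q = 0.5 × 1.112 × 58.2² = 1883 Pa.
CL = 2W/(ρv²S) = 2×14126/(1.112×58.2²×19.6) = 0.3827.
CD = 0.0258 + 0.0556 × 0.3827² = 0.03394.
D = q·S·CD = 1883 × 19.6 × 0.03394 = 1253 N

D = 1250 N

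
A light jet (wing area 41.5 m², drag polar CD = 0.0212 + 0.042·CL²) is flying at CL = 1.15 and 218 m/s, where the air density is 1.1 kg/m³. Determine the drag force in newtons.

D = 83200 N

CD = 0.0212 + 0.042 × 1.15² = 0.07674
D = ½ρv²S·CD = ½ × 1.1 × 218² × 41.5 × 0.07674 = 83200 N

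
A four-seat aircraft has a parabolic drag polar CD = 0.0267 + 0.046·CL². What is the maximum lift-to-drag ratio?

For CD = CD0 + K·CL², (L/D)max occurs at CL* = √(CD0/K) and equals 1/(2√(K·CD0)).
(L/D)max = 1/(2√(0.046 × 0.0267)) = 1/(2 × 0.03505) = 14.3

(L/D)max = 14.3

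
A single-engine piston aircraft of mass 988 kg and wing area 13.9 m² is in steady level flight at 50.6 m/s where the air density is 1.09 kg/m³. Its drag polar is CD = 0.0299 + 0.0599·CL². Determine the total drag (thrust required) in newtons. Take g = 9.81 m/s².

D = 870 N

Weight W = mg = 988 × 9.81 = 9692.3 N; in level flight L = W.
Dynamic pressure q = 0.5 × 1.09 × 50.6² = 1395 Pa.
CL = W/(q·S) = 9692.3 / (1395 × 13.9) = 0.4997.
CD = 0.0299 + 0.0599 × 0.4997² = 0.04486.
D = q·S·CD = 1395 × 13.9 × 0.04486 = 870.1 N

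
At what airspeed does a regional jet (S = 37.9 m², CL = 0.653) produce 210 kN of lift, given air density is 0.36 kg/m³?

L = ½ρv²S·CL ⇒ v = √(2L/(ρ·S·CL))
v = √(2 × 2.1×10^5 / (0.36 × 37.9 × 0.653)) = √47140 = 217 m/s

v = 217 m/s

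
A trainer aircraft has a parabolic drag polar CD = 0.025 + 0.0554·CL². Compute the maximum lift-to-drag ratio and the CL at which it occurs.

For CD = CD0 + K·CL², (L/D)max occurs at CL* = √(CD0/K) and equals 1/(2√(K·CD0)).
(L/D)max = 1/(2√(0.0554 × 0.025)) = 1/(2 × 0.03722) = 13.4
CL* = √(0.025/0.0554) = 0.672

(L/D)max = 13.4, at CL = 0.672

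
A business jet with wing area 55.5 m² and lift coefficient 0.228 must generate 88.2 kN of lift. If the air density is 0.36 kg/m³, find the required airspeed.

L = ½ρv²S·CL ⇒ v = √(2L/(ρ·S·CL))
v = √(2 × 88200 / (0.36 × 55.5 × 0.228)) = √38720 = 197 m/s

v = 197 m/s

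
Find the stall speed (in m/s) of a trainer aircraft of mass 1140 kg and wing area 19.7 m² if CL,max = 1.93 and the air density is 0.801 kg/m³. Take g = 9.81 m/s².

V_stall = 27.1 m/s

Weight W = mg = 1140 × 9.81 = 11180 N.
From L = ½ρV²S·CL,max = W: V_stall = √(2W/(ρSCL,max)) = √(2·11180/(0.801·19.7·1.93))
V_stall = √734.4 = 27.1 m/s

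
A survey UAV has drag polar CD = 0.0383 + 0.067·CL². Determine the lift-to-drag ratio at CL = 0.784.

L/D = 9.86

CD = 0.0383 + 0.067 × 0.784² = 0.07948
L/D = CL/CD = 0.784 / 0.07948 = 9.86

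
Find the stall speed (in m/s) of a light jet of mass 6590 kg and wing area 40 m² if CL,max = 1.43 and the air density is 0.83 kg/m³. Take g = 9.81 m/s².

V_stall = 52.2 m/s

Weight W = mg = 6590 × 9.81 = 64650 N.
V_stall = √(2W/(ρ·S·CL,max)) = √(2 × 64650 / (0.83 × 40 × 1.43))
V_stall = √2723 = 52.2 m/s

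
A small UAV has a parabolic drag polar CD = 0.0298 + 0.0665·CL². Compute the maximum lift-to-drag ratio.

(L/D)max = 11.2

For CD = CD0 + K·CL², (L/D)max occurs at CL* = √(CD0/K) and equals 1/(2√(K·CD0)).
(L/D)max = 1/(2√(0.0665 × 0.0298)) = 1/(2 × 0.04452) = 11.2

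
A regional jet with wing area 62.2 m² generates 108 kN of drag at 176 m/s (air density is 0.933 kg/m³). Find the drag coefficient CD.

From D = ½ρv²S·CD, rearranging gives CD = 2D/(ρv²S).
CD = 2 × 1.08×10^5 / (0.933 × 176² × 62.2) = 0.12

CD = 0.12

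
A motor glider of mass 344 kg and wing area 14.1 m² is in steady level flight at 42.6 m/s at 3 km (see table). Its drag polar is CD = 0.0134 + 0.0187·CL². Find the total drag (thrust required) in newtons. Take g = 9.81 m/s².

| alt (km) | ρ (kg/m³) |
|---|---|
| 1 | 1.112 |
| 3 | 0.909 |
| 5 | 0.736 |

D = 174 N

At 3 km, from the table: ρ = 0.909 kg/m³.
In steady level flight, lift balances weight: W = mg = 344 × 9.81 = 3374.6 N.
q = ½ρv² = ½ × 0.909 × 42.6² = 824.8 Pa.
CL = W/(q·S) = 3374.6 / (824.8 × 14.1) = 0.2902.
CD = 0.0134 + 0.0187 × 0.2902² = 0.01497.
D = q·S·CD = 824.8 × 14.1 × 0.01497 = 174.2 N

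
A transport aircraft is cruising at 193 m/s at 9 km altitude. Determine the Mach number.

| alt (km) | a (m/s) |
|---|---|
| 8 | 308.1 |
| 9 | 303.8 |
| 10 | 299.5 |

M = 0.635

At 9 km, from the table: a = 303.8 m/s.
M = v/a = 193 / 303.8 = 0.635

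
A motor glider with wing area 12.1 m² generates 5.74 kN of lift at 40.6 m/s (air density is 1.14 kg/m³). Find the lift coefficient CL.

CL = 0.505

From L = ½ρv²S·CL, rearranging gives CL = 2L/(ρv²S).
CL = 2 × 5740 / (1.14 × 40.6² × 12.1) = 0.505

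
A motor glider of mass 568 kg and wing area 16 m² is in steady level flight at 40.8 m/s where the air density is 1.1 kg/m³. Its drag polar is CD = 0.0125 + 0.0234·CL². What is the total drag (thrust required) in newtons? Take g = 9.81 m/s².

D = 233 N

Weight W = mg = 568 × 9.81 = 5572.1 N; in level flight L = W.
Dynamic pressure q = 0.5 × 1.1 × 40.8² = 915.6 Pa.
CL = 2W/(ρv²S) = 2×5572.1/(1.1×40.8²×16) = 0.3804.
CD = 0.0125 + 0.0234 × 0.3804² = 0.01589.
D = q·S·CD = 915.6 × 16 × 0.01589 = 232.7 N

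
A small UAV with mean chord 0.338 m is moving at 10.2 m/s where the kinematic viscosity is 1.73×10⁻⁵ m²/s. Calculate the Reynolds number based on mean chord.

Re = v·c/ν = 10.2 × 0.338 / (1.73×10⁻⁵) = 1.99×10^5

Re = 1.99×10^5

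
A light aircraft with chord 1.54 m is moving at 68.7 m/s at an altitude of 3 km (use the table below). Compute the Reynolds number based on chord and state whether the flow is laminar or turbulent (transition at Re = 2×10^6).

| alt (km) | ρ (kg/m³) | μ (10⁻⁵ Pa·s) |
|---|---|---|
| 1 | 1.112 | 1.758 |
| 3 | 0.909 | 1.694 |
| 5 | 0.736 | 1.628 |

Re = 5.68×10^6 (turbulent)

At 3 km, from the table: ρ = 0.909 kg/m³, μ = 1.694×10⁻⁵ Pa·s.
Re = ρ·v·c/μ = 0.909 × 68.7 × 1.54 / (1.694×10⁻⁵) = 5.68×10^6
Since 5.68×10^6 > 2×10^6, the flow is turbulent.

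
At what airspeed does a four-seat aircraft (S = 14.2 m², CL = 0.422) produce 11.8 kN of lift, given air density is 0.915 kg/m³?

L = ½ρv²S·CL ⇒ v = √(2L/(ρ·S·CL))
v = √(2 × 11800 / (0.915 × 14.2 × 0.422)) = √4304 = 65.6 m/s

v = 65.6 m/s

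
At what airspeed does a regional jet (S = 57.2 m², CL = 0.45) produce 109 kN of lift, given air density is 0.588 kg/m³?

v = 120 m/s

L = ½ρv²S·CL ⇒ v = √(2L/(ρ·S·CL))
v = √(2 × 1.09×10^5 / (0.588 × 57.2 × 0.45)) = √14400 = 120 m/s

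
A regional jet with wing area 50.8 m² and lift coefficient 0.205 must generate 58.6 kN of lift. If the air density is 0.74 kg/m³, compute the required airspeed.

L = ½ρv²S·CL ⇒ v = √(2L/(ρ·S·CL))
v = √(2 × 58600 / (0.74 × 50.8 × 0.205)) = √15210 = 123 m/s

v = 123 m/s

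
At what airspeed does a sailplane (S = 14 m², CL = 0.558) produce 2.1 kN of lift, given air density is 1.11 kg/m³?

v = 22 m/s

L = ½ρv²S·CL ⇒ v = √(2L/(ρ·S·CL))
v = √(2 × 2100 / (1.11 × 14 × 0.558)) = √484.4 = 22 m/s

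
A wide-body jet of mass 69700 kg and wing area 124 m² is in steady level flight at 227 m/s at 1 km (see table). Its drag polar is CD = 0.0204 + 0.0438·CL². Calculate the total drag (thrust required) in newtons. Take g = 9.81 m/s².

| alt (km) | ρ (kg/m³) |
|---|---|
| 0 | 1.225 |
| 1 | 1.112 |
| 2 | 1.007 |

D = 78200 N

At 1 km, from the table: ρ = 1.112 kg/m³.
Weight W = mg = 69700 × 9.81 = 6.8376×10^5 N; in level flight L = W.
Dynamic pressure q = 0.5 × 1.112 × 227² = 28650 Pa.
Required CL = L/(qS) = 6.8376×10^5/(28650·124) = 0.1925.
CD = 0.0204 + 0.0438 × 0.1925² = 0.02202.
D = q·S·CD = 28650 × 124 × 0.02202 = 78240 N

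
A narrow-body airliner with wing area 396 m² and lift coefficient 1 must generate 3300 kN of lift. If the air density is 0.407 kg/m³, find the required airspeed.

v = 202 m/s

L = ½ρv²S·CL ⇒ v = √(2L/(ρ·S·CL))
v = √(2 × 3.3×10^6 / (0.407 × 396 × 1)) = √40950 = 202 m/s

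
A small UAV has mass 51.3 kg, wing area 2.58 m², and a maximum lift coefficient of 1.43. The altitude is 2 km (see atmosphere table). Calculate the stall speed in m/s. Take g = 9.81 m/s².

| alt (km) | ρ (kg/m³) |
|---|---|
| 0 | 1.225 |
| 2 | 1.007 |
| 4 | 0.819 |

V_stall = 16.5 m/s

At 2 km, from the table: ρ = 1.007 kg/m³.
Weight W = mg = 51.3 × 9.81 = 503.3 N.
From L = ½ρV²S·CL,max = W: V_stall = √(2W/(ρSCL,max)) = √(2·503.3/(1.007·2.58·1.43))
V_stall = √270.9 = 16.5 m/s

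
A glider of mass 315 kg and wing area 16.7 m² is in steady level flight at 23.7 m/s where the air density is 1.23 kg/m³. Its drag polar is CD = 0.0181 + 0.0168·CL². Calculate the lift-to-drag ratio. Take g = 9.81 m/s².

L/D = 23.4

Weight W = mg = 315 × 9.81 = 3090.2 N; in level flight L = W.
q = ½ρv² = ½ × 1.23 × 23.7² = 345.4 Pa.
CL = W/(q·S) = 3090.2 / (345.4 × 16.7) = 0.5357.
CD = 0.0181 + 0.0168 × 0.5357² = 0.02292.
L/D = CL/CD = 0.5357 / 0.02292 = 23.4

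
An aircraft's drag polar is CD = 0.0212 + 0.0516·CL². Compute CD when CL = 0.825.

CD = 0.0212 + 0.0516 × 0.825² = 0.0212 + 0.03512 = 0.0563

CD = 0.0563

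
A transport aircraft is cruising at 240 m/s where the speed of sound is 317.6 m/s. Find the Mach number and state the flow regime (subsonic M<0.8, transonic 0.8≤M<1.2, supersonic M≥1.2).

M = 0.756 (subsonic)

M = v/a = 240 / 317.6 = 0.756
M = 0.756 → subsonic.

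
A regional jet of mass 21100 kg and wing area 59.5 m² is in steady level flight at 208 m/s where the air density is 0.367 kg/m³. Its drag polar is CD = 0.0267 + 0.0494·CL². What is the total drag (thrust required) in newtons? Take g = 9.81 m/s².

Weight W = mg = 21100 × 9.81 = 2.0699×10^5 N; in level flight L = W.
q = ½ρv² = ½ × 0.367 × 208² = 7939 Pa.
CL = W/(q·S) = 2.0699×10^5 / (7939 × 59.5) = 0.4382.
CD = 0.0267 + 0.0494 × 0.4382² = 0.03619.
D = q·S·CD = 7939 × 59.5 × 0.03619 = 17090 N

D = 17100 N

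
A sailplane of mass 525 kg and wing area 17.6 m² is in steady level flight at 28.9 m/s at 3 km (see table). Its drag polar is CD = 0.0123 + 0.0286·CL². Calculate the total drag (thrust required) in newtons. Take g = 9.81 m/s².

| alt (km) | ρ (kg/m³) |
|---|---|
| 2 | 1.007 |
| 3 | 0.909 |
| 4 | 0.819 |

At 3 km, from the table: ρ = 0.909 kg/m³.
In steady level flight, lift balances weight: W = mg = 525 × 9.81 = 5150.2 N.
Dynamic pressure q = 0.5 × 0.909 × 28.9² = 379.6 Pa.
CL = 2W/(ρv²S) = 2×5150.2/(0.909×28.9²×17.6) = 0.7709.
CD = 0.0123 + 0.0286 × 0.7709² = 0.0293.
D = q·S·CD = 379.6 × 17.6 × 0.0293 = 195.7 N

D = 196 N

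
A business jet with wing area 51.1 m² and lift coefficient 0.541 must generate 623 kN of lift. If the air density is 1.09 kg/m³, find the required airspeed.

v = 203 m/s

L = ½ρv²S·CL ⇒ v = √(2L/(ρ·S·CL))
v = √(2 × 6.23×10^5 / (1.09 × 51.1 × 0.541)) = √41350 = 203 m/s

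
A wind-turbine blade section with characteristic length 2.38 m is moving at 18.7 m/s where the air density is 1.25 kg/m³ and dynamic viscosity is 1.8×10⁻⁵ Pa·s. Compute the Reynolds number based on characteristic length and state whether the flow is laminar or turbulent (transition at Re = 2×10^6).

Re = ρ·v·c/μ = 1.25 × 18.7 × 2.38 / (1.8×10⁻⁵) = 3.09×10^6
Since 3.09×10^6 > 2×10^6, the flow is turbulent.

Re = 3.09×10^6 (turbulent)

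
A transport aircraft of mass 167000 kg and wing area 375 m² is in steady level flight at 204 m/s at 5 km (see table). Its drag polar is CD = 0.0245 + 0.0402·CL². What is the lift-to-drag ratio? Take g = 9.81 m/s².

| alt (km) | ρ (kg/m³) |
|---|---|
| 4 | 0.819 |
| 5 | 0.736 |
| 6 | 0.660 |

L/D = 10.3

At 5 km, from the table: ρ = 0.736 kg/m³.
Weight W = mg = 167000 × 9.81 = 1.6383×10^6 N; in level flight L = W.
Dynamic pressure q = 0.5 × 0.736 × 204² = 15310 Pa.
CL = 2W/(ρv²S) = 2×1.6383×10^6/(0.736×204²×375) = 0.2853.
CD = 0.0245 + 0.0402 × 0.2853² = 0.02777.
L/D = CL/CD = 0.2853 / 0.02777 = 10.3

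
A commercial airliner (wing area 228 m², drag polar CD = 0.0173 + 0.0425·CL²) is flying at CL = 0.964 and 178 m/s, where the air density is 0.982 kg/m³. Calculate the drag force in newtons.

D = 2.01×10^5 N

CD = 0.0173 + 0.0425 × 0.964² = 0.0568
D = ½ρv²S·CD = ½ × 0.982 × 178² × 228 × 0.0568 = 2.01×10^5 N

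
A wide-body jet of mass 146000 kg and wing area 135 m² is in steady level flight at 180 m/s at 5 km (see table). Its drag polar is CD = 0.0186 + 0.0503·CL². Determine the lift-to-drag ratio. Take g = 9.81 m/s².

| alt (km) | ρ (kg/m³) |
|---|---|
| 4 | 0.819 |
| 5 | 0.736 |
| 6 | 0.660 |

L/D = 15.2

At 5 km, from the table: ρ = 0.736 kg/m³.
In steady level flight, lift balances weight: W = mg = 146000 × 9.81 = 1.4323×10^6 N.
q = ½ρv² = ½ × 0.736 × 180² = 11920 Pa.
CL = W/(q·S) = 1.4323×10^6 / (11920 × 135) = 0.8898.
CD = 0.0186 + 0.0503 × 0.8898² = 0.05843.
L/D = CL/CD = 0.8898 / 0.05843 = 15.2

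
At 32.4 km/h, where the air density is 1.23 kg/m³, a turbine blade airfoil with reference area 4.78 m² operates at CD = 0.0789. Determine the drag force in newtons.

Convert speed: v = 32.4 km/h ÷ 3.6 = 9 m/s.
D = ½ρv²S·CD = ½ × 1.23 × 9² × 4.78 × 0.0789 = 18.8 N

D = 18.8 N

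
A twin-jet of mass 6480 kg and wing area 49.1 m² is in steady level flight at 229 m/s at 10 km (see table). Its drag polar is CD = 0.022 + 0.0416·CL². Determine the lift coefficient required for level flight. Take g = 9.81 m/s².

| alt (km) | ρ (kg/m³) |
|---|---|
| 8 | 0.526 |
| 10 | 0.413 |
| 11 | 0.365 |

At 10 km, from the table: ρ = 0.413 kg/m³.
Weight W = mg = 6480 × 9.81 = 63569 N; in level flight L = W.
Dynamic pressure q = 0.5 × 0.413 × 229² = 10830 Pa.
CL = 2W/(ρv²S) = 2×63569/(0.413×229²×49.1) = 0.1196.

CL = 0.12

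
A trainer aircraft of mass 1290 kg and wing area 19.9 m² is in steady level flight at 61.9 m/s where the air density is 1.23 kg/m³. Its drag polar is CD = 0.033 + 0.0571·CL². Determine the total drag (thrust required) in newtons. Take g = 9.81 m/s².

D = 1740 N

In steady level flight, lift balances weight: W = mg = 1290 × 9.81 = 12655 N.
q = ½ρv² = ½ × 1.23 × 61.9² = 2356 Pa.
CL = 2W/(ρv²S) = 2×12655/(1.23×61.9²×19.9) = 0.2699.
CD = 0.033 + 0.0571 × 0.2699² = 0.03716.
D = q·S·CD = 2356 × 19.9 × 0.03716 = 1742 N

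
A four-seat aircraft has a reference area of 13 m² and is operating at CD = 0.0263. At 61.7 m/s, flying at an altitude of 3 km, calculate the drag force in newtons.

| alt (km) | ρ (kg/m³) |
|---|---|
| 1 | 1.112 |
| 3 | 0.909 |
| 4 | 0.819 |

D = 592 N

At 3 km, from the table: ρ = 0.909 kg/m³.
D = ½ρv²S·CD = ½ × 0.909 × 61.7² × 13 × 0.0263 = 592 N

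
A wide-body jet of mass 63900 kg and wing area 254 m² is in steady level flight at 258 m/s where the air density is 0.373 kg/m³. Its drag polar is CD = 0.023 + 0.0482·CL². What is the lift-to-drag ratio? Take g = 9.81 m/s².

Weight W = mg = 63900 × 9.81 = 6.2686×10^5 N; in level flight L = W.
Dynamic pressure q = 0.5 × 0.373 × 258² = 12410 Pa.
Required CL = L/(qS) = 6.2686×10^5/(12410·254) = 0.1988.
CD = 0.023 + 0.0482 × 0.1988² = 0.0249.
L/D = CL/CD = 0.1988 / 0.0249 = 7.98

L/D = 7.98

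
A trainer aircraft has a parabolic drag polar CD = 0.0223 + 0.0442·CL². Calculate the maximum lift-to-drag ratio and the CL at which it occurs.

(L/D)max = 15.9, at CL = 0.71

For CD = CD0 + K·CL², (L/D)max occurs at CL* = √(CD0/K) and equals 1/(2√(K·CD0)).
(L/D)max = 1/(2√(0.0442 × 0.0223)) = 1/(2 × 0.0314) = 15.9
CL* = √(0.0223/0.0442) = 0.71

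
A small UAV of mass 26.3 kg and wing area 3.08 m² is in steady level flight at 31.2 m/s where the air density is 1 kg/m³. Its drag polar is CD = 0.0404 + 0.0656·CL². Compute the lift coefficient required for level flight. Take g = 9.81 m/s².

CL = 0.172

Weight W = mg = 26.3 × 9.81 = 258 N; in level flight L = W.
Dynamic pressure q = 0.5 × 1 × 31.2² = 486.7 Pa.
CL = W/(q·S) = 258 / (486.7 × 3.08) = 0.1721.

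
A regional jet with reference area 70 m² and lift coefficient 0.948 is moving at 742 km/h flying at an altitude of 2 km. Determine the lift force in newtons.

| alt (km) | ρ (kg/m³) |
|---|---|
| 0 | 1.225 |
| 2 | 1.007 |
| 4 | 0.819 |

At 2 km, from the table: ρ = 1.007 kg/m³.
Convert speed: v = 742 km/h ÷ 3.6 = 206.1 m/s.
L = ½ρv²S·CL = ½ × 1.007 × 206.1² × 70 × 0.948 = 1.42×10^6 N ≈ 1420 kN

L = 1.42×10^6 N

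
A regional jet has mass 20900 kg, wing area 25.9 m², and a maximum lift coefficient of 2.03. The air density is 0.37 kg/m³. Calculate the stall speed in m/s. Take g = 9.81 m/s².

Weight W = mg = 20900 × 9.81 = 2.05×10^5 N.
From L = ½ρV²S·CL,max = W: V_stall = √(2W/(ρSCL,max)) = √(2·2.05×10^5/(0.37·25.9·2.03))
V_stall = √21080 = 145 m/s

V_stall = 145 m/s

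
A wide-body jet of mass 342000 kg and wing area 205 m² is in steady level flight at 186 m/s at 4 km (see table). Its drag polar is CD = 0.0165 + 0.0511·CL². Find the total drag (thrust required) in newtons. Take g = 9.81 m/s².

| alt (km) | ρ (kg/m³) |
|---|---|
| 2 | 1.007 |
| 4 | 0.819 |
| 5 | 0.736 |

D = 2.46×10^5 N

At 4 km, from the table: ρ = 0.819 kg/m³.
In steady level flight, lift balances weight: W = mg = 342000 × 9.81 = 3.355×10^6 N.
Dynamic pressure q = 0.5 × 0.819 × 186² = 14170 Pa.
Required CL = L/(qS) = 3.355×10^6/(14170·205) = 1.155.
CD = 0.0165 + 0.0511 × 1.155² = 0.08469.
D = q·S·CD = 14170 × 205 × 0.08469 = 2.46×10^5 N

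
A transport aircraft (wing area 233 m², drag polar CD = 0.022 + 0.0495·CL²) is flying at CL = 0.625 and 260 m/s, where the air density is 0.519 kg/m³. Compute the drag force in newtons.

D = 1.69×10^5 N

CD = 0.022 + 0.0495 × 0.625² = 0.04134
D = ½ρv²S·CD = ½ × 0.519 × 260² × 233 × 0.04134 = 1.69×10^5 N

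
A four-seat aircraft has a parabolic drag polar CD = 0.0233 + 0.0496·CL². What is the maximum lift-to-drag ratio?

(L/D)max = 14.7

For CD = CD0 + K·CL², (L/D)max occurs at CL* = √(CD0/K) and equals 1/(2√(K·CD0)).
(L/D)max = 1/(2√(0.0496 × 0.0233)) = 1/(2 × 0.034) = 14.7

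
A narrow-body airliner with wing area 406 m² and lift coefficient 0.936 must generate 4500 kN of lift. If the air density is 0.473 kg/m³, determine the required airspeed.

v = 224 m/s

L = ½ρv²S·CL ⇒ v = √(2L/(ρ·S·CL))
v = √(2 × 4.5×10^6 / (0.473 × 406 × 0.936)) = √50070 = 224 m/s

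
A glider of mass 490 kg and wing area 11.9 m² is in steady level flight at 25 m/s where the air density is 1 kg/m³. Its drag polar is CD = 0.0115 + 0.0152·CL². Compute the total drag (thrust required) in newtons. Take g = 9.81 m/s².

Level flight ⇒ L = W = m·g = 490 × 9.81 = 4806.9 N.
Dynamic pressure q = 0.5 × 1 × 25² = 312.5 Pa.
CL = W/(q·S) = 4806.9 / (312.5 × 11.9) = 1.293.
CD = 0.0115 + 0.0152 × 1.293² = 0.0369.
D = q·S·CD = 312.5 × 11.9 × 0.0369 = 137.2 N

D = 137 N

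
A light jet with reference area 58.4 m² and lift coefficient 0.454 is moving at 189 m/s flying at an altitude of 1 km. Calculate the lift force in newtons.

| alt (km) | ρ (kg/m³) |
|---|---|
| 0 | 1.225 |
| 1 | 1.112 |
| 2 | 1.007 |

At 1 km, from the table: ρ = 1.112 kg/m³.
L = ½ρv²S·CL = ½ × 1.112 × 189² × 58.4 × 0.454 = 5.27×10^5 N ≈ 527 kN

L = 5.27×10^5 N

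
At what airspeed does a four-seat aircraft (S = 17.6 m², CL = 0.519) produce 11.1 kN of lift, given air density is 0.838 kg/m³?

v = 53.9 m/s

L = ½ρv²S·CL ⇒ v = √(2L/(ρ·S·CL))
v = √(2 × 11100 / (0.838 × 17.6 × 0.519)) = √2900 = 53.9 m/s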